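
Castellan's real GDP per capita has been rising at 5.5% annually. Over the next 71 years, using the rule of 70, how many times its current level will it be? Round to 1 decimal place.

approximately 47.8 times

Doubling time ≈ 70/5.5 = 12.73 years.
71 years / 12.73 ≈ 5.58 doublings → factor 2^5.58 ≈ 47.8.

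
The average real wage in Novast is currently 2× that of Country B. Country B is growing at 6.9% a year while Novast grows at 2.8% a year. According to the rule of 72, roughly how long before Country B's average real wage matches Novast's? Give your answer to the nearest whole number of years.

The growth-rate gap is 6.9% − 2.8% = 4.1 percentage points.
So the ratio between them halves every 72/4.1 ≈ 17.56 years.
A 2× gap closes after 1 halving: 1 × 17.56 ≈ 18 years.

approximately 18 years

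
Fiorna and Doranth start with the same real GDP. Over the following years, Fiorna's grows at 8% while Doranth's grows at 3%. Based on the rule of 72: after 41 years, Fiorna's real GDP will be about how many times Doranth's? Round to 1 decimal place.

7.2 times

Fiorna pulls ahead at 5 pp per year, so the ratio doubles every 72/5 ≈ 14.40 years.
In 41 years that's 2.85 doublings: 2^2.85 ≈ 7.2.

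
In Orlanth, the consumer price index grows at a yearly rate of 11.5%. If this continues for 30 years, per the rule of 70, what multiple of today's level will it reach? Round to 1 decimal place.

roughly 30.5 times

Doubling time ≈ 70/11.5 = 6.09 years.
30 years / 6.09 ≈ 4.93 doublings → factor 2^4.93 ≈ 30.5.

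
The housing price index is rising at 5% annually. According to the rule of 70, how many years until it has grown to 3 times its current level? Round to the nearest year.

At 5% it doubles every 70/5 ≈ 14.00 years.
Reaching 3× takes log₂(3) ≈ 1.58 doublings.
1.58 × 14.00 ≈ 22 years.

about 22 years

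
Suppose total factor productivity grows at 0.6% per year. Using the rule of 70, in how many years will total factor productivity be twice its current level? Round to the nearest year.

70/0.6 ≈ 116.67, so it doubles roughly every 117 years.

roughly 117 years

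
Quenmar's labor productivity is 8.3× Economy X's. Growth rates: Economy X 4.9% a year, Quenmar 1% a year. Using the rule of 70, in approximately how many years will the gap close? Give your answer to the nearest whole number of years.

roughly 55 years

What matters is the difference: 3.9 pp.
Rule of 70 on the gap: the ratio halves every 70/3.9 ≈ 17.95 years.
An 8.3× gap takes log₂(8.3) ≈ 3.05 halvings to close: 3.05 × 17.95 ≈ 55 years.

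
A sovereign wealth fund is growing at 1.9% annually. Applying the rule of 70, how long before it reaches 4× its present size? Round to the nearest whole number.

Doubling time ≈ 70/1.9 = 36.84 years.
4 = 2^2, so 2 doublings → 74 years.

around 74 years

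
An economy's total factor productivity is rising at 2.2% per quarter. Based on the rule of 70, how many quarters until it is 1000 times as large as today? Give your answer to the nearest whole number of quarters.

One doubling takes 70/2.2 = 31.82 quarters.
1000× is log₂ 1000 ≈ 9.97 doublings, so ≈ 9.97 × 31.82 = 317 quarters.

roughly 317 quarters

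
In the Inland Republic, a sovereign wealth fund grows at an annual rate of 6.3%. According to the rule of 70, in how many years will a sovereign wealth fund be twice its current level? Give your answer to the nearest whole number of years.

around 11 years

At 6.3%, doubling takes about 70/6.3 = 11.11 years.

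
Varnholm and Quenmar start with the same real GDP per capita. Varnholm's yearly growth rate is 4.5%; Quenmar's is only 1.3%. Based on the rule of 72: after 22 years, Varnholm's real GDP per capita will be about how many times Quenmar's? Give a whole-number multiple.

≈ 2 times

Rate gap = 4.5% − 1.3% = 3.2 points.
The ratio doubles every 72/3.2 ≈ 22.50 years.
22/22.50 ≈ 0.98 doublings → ratio ≈ 2^0.98 ≈ 2.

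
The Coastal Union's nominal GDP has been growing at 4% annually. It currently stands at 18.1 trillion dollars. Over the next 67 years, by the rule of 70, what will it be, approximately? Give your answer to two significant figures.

It doubles every 70/4 ≈ 17.50 years, so 67 years is 3.83 doublings.
2^3.83 ≈ 14.22; 18.1 × 14.22 ≈ 260 trillion dollars.

roughly 260 trillion dollars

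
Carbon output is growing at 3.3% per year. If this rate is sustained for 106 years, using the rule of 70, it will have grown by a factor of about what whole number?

roughly 32 times

70/3.3 ≈ 21.21 years per doubling.
106 years fits 5 doublings: 2^5 = 32.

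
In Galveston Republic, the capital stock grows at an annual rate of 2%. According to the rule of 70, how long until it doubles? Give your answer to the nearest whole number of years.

about 35 years

70/2 ≈ 35.00, so it doubles roughly every 35 years.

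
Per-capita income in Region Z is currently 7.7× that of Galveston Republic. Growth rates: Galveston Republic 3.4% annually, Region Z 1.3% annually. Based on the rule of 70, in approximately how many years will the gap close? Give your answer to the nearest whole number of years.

What matters is the difference: 2.1 pp.
Rule of 70 on the gap: the ratio halves every 70/2.1 ≈ 33.33 years.
A 7.7× gap takes log₂(7.7) ≈ 2.94 halvings to close: 2.94 × 33.33 ≈ 98 years.

roughly 98 years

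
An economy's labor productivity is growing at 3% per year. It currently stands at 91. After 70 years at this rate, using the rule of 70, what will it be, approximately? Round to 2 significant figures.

Doubling time ≈ 70/3 = 23.33 years.
70 years is 70/23.33 ≈ 3.00 doublings, a factor of 2^3.00 ≈ 8.00.
91 × 8.00 ≈ 730.

≈ 730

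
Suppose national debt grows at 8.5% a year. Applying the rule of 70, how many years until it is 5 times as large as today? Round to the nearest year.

At 8.5% it doubles every 70/8.5 ≈ 8.24 years.
5× is log₂ 5 ≈ 2.32 doublings, so ≈ 2.32 × 8.24 = 19 years.

around 19 years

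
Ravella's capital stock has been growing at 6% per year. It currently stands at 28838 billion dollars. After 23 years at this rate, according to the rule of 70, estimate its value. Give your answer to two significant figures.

It doubles every 70/6 ≈ 11.67 years, so 23 years is 1.97 doublings.
2^1.97 ≈ 3.92; 28838 × 3.92 ≈ 110000 billion dollars.

approximately 110000 billion dollars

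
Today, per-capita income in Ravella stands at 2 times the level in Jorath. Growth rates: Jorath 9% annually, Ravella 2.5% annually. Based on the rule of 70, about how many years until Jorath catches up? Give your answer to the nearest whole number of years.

What matters is the difference: 6.5 pp.
Rule of 70 on the gap: the ratio halves every 70/6.5 ≈ 10.77 years.
A 2 times gap closes after 1 halving: 1 × 10.77 ≈ 11 years.

≈ 11 years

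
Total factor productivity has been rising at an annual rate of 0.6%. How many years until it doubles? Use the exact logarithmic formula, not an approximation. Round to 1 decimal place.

115.9 years

t = ln(2) / ln(1 + 0.006) = 0.6931 / 0.005982 ≈ 115.86.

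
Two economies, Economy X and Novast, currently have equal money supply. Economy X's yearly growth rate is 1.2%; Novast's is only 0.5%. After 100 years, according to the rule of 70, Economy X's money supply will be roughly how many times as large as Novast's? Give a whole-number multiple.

Rate gap = 1.2% − 0.5% = 0.7 points.
The ratio doubles every 70/0.7 ≈ 100.00 years.
100/100.00 ≈ 1.00 doublings → ratio ≈ 2^1.00 ≈ 2.

around 2 times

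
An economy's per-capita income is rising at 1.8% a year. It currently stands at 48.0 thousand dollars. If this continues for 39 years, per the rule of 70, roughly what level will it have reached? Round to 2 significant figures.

It doubles every 70/1.8 ≈ 38.89 years, so 39 years is 1.00 doublings.
2^1.00 ≈ 2.00; 48.0 × 2.00 ≈ 96 thousand dollars.

around 96 thousand dollars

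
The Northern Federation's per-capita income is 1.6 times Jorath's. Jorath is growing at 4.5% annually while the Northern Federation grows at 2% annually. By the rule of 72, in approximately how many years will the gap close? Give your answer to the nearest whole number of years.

around 20 years

What matters is the difference: 2.5 pp.
Rule of 72 on the gap: the ratio halves every 72/2.5 ≈ 28.80 years.
A 1.6 times gap takes log₂(1.6) ≈ 0.68 halvings to close: 0.68 × 28.80 ≈ 20 years.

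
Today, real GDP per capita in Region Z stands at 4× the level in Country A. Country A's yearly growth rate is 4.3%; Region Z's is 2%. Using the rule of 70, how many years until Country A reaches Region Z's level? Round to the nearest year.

The growth-rate gap is 4.3% − 2% = 2.3 percentage points.
So the ratio between them halves every 70/2.3 ≈ 30.43 years.
A 4× gap closes after 2 halvings: 2 × 30.43 ≈ 61 years.

≈ 61 years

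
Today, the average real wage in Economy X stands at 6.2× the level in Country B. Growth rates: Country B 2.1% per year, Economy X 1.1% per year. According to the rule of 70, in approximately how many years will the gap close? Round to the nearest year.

around 184 years

What matters is the difference: 1 pp.
Rule of 70 on the gap: the ratio halves every 70/1 ≈ 70.00 years.
A 6.2× gap takes log₂(6.2) ≈ 2.63 halvings to close: 2.63 × 70.00 ≈ 184 years.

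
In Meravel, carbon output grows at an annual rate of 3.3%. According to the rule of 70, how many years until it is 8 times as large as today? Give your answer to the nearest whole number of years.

about 64 years

One doubling takes 70/3.3 = 21.21 years.
Getting to 8× needs 3 doublings: 3 × 21.21 ≈ 64 years.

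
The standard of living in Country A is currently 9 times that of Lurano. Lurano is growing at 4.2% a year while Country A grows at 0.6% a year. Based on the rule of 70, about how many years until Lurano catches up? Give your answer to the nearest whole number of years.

approximately 62 years

The growth-rate gap is 4.2% − 0.6% = 3.6 percentage points.
So the ratio between them halves every 70/3.6 ≈ 19.44 years.
A 9 times gap takes log₂(9) ≈ 3.17 halvings to close: 3.17 × 19.44 ≈ 62 years.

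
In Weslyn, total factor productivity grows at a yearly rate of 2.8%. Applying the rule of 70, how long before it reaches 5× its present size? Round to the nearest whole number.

approximately 58 years

One doubling takes 70/2.8 = 25.00 years.
Reaching 5× takes log₂(5) ≈ 2.32 doublings.
2.32 × 25.00 ≈ 58 years.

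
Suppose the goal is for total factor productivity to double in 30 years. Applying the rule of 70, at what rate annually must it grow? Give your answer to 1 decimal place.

about 2.3% annually

70 / 30 ≈ 2.33, so about 2.3% annually.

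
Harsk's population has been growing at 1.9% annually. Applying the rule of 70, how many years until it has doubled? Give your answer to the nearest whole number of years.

approximately 37 years

At 1.9%, doubling takes about 70/1.9 = 36.84 years.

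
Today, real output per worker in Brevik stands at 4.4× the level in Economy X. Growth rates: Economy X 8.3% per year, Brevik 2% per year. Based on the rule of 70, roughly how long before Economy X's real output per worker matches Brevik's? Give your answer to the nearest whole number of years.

about 24 years

The growth-rate gap is 8.3% − 2% = 6.3 percentage points.
So the ratio between them halves every 70/6.3 ≈ 11.11 years.
A 4.4× gap takes log₂(4.4) ≈ 2.14 halvings to close: 2.14 × 11.11 ≈ 24 years.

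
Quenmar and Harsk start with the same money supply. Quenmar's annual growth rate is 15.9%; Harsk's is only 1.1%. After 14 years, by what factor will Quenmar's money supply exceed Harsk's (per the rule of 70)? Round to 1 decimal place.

roughly 7.8 times

Quenmar pulls ahead at 14.8 pp per year, so the ratio doubles every 70/14.8 ≈ 4.73 years.
In 14 years that's 2.96 doublings: 2^2.96 ≈ 7.8.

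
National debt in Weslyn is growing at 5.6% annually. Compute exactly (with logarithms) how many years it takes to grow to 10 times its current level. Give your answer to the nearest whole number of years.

42 years

t = ln(10) / ln(1 + 0.056) = 2.3026 / 0.054488 ≈ 42.26.
≈ 42 years.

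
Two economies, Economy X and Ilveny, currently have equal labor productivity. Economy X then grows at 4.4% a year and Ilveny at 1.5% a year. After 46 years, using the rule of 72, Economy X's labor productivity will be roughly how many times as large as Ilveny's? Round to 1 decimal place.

Economy X pulls ahead at 2.9 pp per year, so the ratio doubles every 72/2.9 ≈ 24.83 years.
In 46 years that's 1.85 doublings: 2^1.85 ≈ 3.6.

roughly 3.6 times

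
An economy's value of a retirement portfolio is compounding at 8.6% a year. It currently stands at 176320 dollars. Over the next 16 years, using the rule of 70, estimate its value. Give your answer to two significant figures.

≈ 690000 dollars

Doubling time ≈ 70/8.6 = 8.14 years.
16 years is 16/8.14 ≈ 1.97 doublings, a factor of 2^1.97 ≈ 3.92.
176320 × 3.92 ≈ 690000 dollars.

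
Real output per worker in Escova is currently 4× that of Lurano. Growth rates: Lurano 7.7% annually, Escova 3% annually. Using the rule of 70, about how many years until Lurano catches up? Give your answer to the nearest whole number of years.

The growth-rate gap is 7.7% − 3% = 4.7 percentage points.
So the ratio between them halves every 70/4.7 ≈ 14.89 years.
A 4× gap closes after 2 halvings: 2 × 14.89 ≈ 30 years.

about 30 years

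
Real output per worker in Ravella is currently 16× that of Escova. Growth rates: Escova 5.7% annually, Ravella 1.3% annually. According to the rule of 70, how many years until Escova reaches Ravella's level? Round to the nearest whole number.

The growth-rate gap is 5.7% − 1.3% = 4.4 percentage points.
So the ratio between them halves every 70/4.4 ≈ 15.91 years.
A 16× gap closes after 4 halvings: 4 × 15.91 ≈ 64 years.

roughly 64 years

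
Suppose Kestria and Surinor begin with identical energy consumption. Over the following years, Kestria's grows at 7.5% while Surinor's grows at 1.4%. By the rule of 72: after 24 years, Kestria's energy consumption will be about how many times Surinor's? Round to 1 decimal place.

Kestria pulls ahead at 6.1 pp per year, so the ratio doubles every 72/6.1 ≈ 11.80 years.
In 24 years that's 2.03 doublings: 2^2.03 ≈ 4.1.

about 4.1 times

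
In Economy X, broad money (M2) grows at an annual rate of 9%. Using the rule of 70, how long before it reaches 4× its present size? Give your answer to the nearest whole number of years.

16 years

One doubling takes 70/9 = 7.78 years.
4× is 2 doublings, so 2 × 7.78 ≈ 16 years.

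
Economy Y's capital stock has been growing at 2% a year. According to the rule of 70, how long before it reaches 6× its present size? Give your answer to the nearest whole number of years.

90 years

At 2% it doubles every 70/2 ≈ 35.00 years.
6× is log₂ 6 ≈ 2.58 doublings, so ≈ 2.58 × 35.00 = 90 years.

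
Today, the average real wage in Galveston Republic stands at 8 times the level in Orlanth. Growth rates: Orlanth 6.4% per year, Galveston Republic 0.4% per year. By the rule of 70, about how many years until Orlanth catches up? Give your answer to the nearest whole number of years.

Orlanth gains on Galveston Republic at 6.4% − 0.4% = 6 points a year.
At that relative rate the gap halves every 70/6 ≈ 11.67 years.
An 8 times gap closes after 3 halvings: 3 × 11.67 ≈ 35 years.

about 35 years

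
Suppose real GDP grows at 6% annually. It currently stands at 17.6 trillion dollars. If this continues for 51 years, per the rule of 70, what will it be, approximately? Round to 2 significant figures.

≈ 360 trillion dollars

Doubling time ≈ 70/6 = 11.67 years.
51 years is 51/11.67 ≈ 4.37 doublings, a factor of 2^4.37 ≈ 20.68.
17.6 × 20.68 ≈ 360 trillion dollars.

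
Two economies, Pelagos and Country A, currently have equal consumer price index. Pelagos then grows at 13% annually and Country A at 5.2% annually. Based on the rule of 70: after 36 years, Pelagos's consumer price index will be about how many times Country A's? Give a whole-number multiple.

approximately 16 times

Rate gap = 13% − 5.2% = 7.8 points.
The ratio doubles every 70/7.8 ≈ 8.97 years.
36/8.97 ≈ 4.01 doublings → ratio ≈ 2^4.01 ≈ 16.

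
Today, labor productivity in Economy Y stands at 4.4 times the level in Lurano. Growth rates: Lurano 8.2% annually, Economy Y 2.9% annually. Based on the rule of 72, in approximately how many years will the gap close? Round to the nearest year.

The growth-rate gap is 8.2% − 2.9% = 5.3 percentage points.
So the ratio between them halves every 72/5.3 ≈ 13.58 years.
A 4.4 times gap takes log₂(4.4) ≈ 2.14 halvings to close: 2.14 × 13.58 ≈ 29 years.

29 years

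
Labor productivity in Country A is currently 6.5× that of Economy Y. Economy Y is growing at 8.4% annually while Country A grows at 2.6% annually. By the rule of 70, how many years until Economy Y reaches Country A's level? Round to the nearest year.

What matters is the difference: 5.8 pp.
Rule of 70 on the gap: the ratio halves every 70/5.8 ≈ 12.07 years.
A 6.5× gap takes log₂(6.5) ≈ 2.70 halvings to close: 2.70 × 12.07 ≈ 33 years.

around 33 years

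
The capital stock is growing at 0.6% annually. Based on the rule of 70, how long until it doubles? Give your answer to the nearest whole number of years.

Doubling time ≈ 70 / 0.6 = 116.67 years.

roughly 117 years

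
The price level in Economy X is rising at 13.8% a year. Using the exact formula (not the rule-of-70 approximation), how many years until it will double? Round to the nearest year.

5 years

t = ln(2) / ln(1 + 0.138) = 0.6931 / 0.129272 ≈ 5.36.
≈ 5 years.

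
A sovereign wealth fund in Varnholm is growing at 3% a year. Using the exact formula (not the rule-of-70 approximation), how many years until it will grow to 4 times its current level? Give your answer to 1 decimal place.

46.9 years

t = ln(4) / ln(1 + 0.03) = 1.3863 / 0.029559 ≈ 46.90.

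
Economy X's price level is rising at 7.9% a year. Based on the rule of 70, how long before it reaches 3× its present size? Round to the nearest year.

roughly 14 years

One doubling takes 70/7.9 = 8.86 years.
3× is log₂ 3 ≈ 1.58 doublings, so ≈ 1.58 × 8.86 = 14 years.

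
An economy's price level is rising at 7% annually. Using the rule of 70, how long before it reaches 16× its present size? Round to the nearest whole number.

40 years

One doubling takes 70/7 = 10.00 years.
Getting to 16× needs 4 doublings: 4 × 10.00 ≈ 40 years.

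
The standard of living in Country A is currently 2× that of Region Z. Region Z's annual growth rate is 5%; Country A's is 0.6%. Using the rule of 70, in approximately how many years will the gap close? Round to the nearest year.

The growth-rate gap is 5% − 0.6% = 4.4 percentage points.
So the ratio between them halves every 70/4.4 ≈ 15.91 years.
A 2× gap closes after 1 halving: 1 × 15.91 ≈ 16 years.

around 16 years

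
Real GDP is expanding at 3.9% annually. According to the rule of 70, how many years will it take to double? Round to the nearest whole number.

roughly 18 years

At 3.9%, doubling takes about 70/3.9 = 17.95 years.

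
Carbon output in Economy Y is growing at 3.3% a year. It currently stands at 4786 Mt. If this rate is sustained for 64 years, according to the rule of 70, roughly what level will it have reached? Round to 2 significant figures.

about 39000 Mt

Doubling time ≈ 70/3.3 = 21.21 years.
64 years is 64/21.21 ≈ 3.02 doublings, a factor of 2^3.02 ≈ 8.11.
4786 × 8.11 ≈ 39000 Mt.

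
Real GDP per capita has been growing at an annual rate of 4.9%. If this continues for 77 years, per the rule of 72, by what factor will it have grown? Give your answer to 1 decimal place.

Doubling time ≈ 72/4.9 = 14.69 years.
77 years / 14.69 ≈ 5.24 doublings → factor 2^5.24 ≈ 37.8.

about 37.8 times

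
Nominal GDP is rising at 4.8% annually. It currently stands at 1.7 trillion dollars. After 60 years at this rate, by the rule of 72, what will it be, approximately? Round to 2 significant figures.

It doubles every 72/4.8 ≈ 15.00 years, so 60 years is 4.00 doublings.
2^4.00 ≈ 16.00; 1.7 × 16.00 ≈ 27 trillion dollars.

around 27 trillion dollars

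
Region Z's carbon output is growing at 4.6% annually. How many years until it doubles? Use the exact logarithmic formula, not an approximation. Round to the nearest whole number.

15 years

t = ln(2) / ln(1 + 0.046) = 0.6931 / 0.044973 ≈ 15.41.
≈ 15 years.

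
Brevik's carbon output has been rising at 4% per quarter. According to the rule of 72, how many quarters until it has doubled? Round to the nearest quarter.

around 18 quarters

Doubling time ≈ 72 / 4 = 18.00 quarters.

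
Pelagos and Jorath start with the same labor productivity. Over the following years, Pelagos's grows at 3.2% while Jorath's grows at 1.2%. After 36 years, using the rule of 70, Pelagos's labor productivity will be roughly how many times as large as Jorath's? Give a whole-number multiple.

Only the 2-point difference matters.
70/2 ≈ 35.00 years per doubling of the ratio; 36 years gives 1.03 doublings, so ≈ 2×.

roughly 2 times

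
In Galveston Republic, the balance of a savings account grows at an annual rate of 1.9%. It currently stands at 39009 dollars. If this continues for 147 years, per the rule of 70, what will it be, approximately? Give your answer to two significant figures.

≈ 620000 dollars

It doubles every 70/1.9 ≈ 36.84 years, so 147 years is 3.99 doublings.
2^3.99 ≈ 15.89; 39009 × 15.89 ≈ 620000 dollars.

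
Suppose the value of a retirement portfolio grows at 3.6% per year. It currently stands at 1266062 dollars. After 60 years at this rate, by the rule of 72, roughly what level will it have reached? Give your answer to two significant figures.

It doubles every 72/3.6 ≈ 20.00 years, so 60 years is 3.00 doublings.
2^3.00 ≈ 8.00; 1266062 × 8.00 ≈ 10000000 dollars.

≈ 10000000 dollars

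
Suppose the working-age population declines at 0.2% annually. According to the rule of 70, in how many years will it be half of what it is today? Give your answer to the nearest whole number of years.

roughly 350 years

Falling at 0.2%, it halves about every 70/0.2 = 350.00 years.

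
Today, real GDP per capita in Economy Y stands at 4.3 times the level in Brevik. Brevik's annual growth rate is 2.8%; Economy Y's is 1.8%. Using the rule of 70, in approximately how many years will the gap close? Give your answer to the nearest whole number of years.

about 147 years

The growth-rate gap is 2.8% − 1.8% = 1 percentage point.
So the ratio between them halves every 70/1 ≈ 70.00 years.
A 4.3 times gap takes log₂(4.3) ≈ 2.10 halvings to close: 2.10 × 70.00 ≈ 147 years.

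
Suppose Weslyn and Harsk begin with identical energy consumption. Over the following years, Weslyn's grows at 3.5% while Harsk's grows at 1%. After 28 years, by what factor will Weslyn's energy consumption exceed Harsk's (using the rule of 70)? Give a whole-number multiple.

Rate gap = 3.5% − 1% = 2.5 points.
The ratio doubles every 70/2.5 ≈ 28.00 years.
28/28.00 ≈ 1.00 doublings → ratio ≈ 2^1.00 ≈ 2.

approximately 2 times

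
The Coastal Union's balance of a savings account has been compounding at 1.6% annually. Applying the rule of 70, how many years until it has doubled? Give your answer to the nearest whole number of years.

roughly 44 years

Doubling time ≈ 70 / 1.6 = 43.75 years.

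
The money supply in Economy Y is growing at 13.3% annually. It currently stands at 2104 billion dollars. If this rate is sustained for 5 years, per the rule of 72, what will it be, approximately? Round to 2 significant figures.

4000 billion dollars

It doubles every 72/13.3 ≈ 5.41 years, so 5 years is 0.92 doublings.
2^0.92 ≈ 1.89; 2104 × 1.89 ≈ 4000 billion dollars.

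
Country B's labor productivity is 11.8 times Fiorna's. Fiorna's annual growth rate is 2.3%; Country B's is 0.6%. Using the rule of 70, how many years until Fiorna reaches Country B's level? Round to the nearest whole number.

roughly 147 years

Fiorna gains on Country B at 2.3% − 0.6% = 1.7 points a year.
At that relative rate the gap halves every 70/1.7 ≈ 41.18 years.
An 11.8 times gap takes log₂(11.8) ≈ 3.56 halvings to close: 3.56 × 41.18 ≈ 147 years.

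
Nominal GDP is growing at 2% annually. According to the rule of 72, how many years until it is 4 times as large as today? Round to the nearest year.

At 2% it doubles every 72/2 ≈ 36.00 years.
Getting to 4× needs 2 doublings: 2 × 36.00 ≈ 72 years.

around 72 years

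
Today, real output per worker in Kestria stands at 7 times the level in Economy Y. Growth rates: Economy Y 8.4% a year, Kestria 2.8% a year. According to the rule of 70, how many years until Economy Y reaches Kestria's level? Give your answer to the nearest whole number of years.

approximately 35 years

Economy Y gains on Kestria at 8.4% − 2.8% = 5.6 points a year.
At that relative rate the gap halves every 70/5.6 ≈ 12.50 years.
A 7 times gap takes log₂(7) ≈ 2.81 halvings to close: 2.81 × 12.50 ≈ 35 years.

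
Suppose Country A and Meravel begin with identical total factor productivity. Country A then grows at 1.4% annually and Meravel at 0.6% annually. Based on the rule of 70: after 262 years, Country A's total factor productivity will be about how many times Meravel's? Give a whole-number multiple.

roughly 8 times

Only the 0.8-point difference matters.
70/0.8 ≈ 87.50 years per doubling of the ratio; 262 years gives 2.99 doublings, so ≈ 8×.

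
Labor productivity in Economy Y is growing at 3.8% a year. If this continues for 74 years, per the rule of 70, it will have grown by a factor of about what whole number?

Doubling time ≈ 70/3.8 = 18.42 years.
74/18.42 ≈ 4 doublings, so about 2^4 = 16×.

approximately 16 times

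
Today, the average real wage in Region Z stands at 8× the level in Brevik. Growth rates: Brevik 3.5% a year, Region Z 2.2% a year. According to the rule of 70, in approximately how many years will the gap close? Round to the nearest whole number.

The growth-rate gap is 3.5% − 2.2% = 1.3 percentage points.
So the ratio between them halves every 70/1.3 ≈ 53.85 years.
An 8× gap closes after 3 halvings: 3 × 53.85 ≈ 162 years.

around 162 years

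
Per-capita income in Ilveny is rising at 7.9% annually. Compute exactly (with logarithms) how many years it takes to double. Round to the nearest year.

9 years

t = ln(2) / ln(1 + 0.079) = 0.6931 / 0.076035 ≈ 9.12.
≈ 9 years.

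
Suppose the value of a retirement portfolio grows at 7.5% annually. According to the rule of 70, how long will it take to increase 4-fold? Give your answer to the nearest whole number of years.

around 19 years

At 7.5% it doubles every 70/7.5 ≈ 9.33 years.
Getting to 4× needs 2 doublings: 2 × 9.33 ≈ 19 years.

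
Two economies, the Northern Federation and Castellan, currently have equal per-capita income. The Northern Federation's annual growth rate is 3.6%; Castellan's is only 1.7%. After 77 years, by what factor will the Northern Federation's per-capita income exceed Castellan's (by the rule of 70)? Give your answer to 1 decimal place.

about 4.3 times

Rate gap = 3.6% − 1.7% = 1.9 points.
The ratio doubles every 70/1.9 ≈ 36.84 years.
77/36.84 ≈ 2.09 doublings → ratio ≈ 2^2.09 ≈ 4.3.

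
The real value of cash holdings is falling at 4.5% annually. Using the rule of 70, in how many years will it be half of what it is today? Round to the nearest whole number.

The rule works in reverse for decay: 70/4.5 ≈ 15.56 years to halve.

16 years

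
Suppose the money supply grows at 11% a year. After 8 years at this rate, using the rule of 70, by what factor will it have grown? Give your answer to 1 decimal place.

Doubles every ≈ 6.36 years (70/11).
8 years is 1.26 doublings; 2^1.26 ≈ 2.4×.

around 2.4 times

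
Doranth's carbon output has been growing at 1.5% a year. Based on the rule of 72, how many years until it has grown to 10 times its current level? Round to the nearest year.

about 159 years

Doubling time ≈ 72/1.5 = 48.00 years.
Reaching 10× takes log₂(10) ≈ 3.32 doublings.
3.32 × 48.00 ≈ 159 years.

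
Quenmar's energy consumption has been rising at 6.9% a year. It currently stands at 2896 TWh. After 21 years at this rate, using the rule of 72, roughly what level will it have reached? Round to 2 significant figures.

approximately 12000 TWh

It doubles every 72/6.9 ≈ 10.43 years, so 21 years is 2.01 doublings.
2^2.01 ≈ 4.03; 2896 × 4.03 ≈ 12000 TWh.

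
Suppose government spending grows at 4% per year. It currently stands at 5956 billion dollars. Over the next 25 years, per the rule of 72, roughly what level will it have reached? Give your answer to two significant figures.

It doubles every 72/4 ≈ 18.00 years, so 25 years is 1.39 doublings.
2^1.39 ≈ 2.62; 5956 × 2.62 ≈ 16000 billion dollars.

approximately 16000 billion dollars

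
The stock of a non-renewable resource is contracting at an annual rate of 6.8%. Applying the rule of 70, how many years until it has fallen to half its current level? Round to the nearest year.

approximately 10 years

The rule works in reverse for decay: 70/6.8 ≈ 10.29 years to halve.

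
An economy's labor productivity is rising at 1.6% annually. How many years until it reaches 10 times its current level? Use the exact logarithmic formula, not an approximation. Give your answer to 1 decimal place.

t = ln(10) / ln(1 + 0.016) = 2.3026 / 0.015873 ≈ 145.06.

145.1 years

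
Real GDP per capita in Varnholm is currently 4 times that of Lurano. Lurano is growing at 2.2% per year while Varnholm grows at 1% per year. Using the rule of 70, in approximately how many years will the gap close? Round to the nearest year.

The growth-rate gap is 2.2% − 1% = 1.2 percentage points.
So the ratio between them halves every 70/1.2 ≈ 58.33 years.
A 4 times gap closes after 2 halvings: 2 × 58.33 ≈ 117 years.

roughly 117 years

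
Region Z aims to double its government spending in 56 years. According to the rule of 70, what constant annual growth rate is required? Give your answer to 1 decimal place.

1.3%

70 / 56 ≈ 1.25, so about 1.3% annually.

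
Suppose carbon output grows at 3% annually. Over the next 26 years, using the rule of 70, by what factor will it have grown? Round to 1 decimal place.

around 2.2 times

Doubles every ≈ 23.33 years (70/3).
26 years is 1.11 doublings; 2^1.11 ≈ 2.2×.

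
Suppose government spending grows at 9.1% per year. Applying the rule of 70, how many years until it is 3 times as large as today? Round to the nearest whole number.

One doubling takes 70/9.1 = 7.69 years.
Reaching 3× takes log₂(3) ≈ 1.58 doublings.
1.58 × 7.69 ≈ 12 years.

approximately 12 years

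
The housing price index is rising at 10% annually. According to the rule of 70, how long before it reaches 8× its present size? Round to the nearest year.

≈ 21 years

One doubling takes 70/10 = 7.00 years.
8× is 3 doublings, so 3 × 7.00 ≈ 21 years.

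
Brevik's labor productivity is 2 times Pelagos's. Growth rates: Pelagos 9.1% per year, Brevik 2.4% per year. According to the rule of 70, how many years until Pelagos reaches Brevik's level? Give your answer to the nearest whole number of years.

≈ 10 years

Pelagos gains on Brevik at 9.1% − 2.4% = 6.7 points a year.
At that relative rate the gap halves every 70/6.7 ≈ 10.45 years.
A 2 times gap closes after 1 halving: 1 × 10.45 ≈ 10 years.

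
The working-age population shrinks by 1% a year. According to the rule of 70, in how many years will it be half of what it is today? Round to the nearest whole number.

about 70 years

Falling at 1%, it halves about every 70/1 = 70.00 years.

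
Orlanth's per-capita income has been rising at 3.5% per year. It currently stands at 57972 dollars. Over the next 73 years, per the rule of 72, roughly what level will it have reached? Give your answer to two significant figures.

It doubles every 72/3.5 ≈ 20.57 years, so 73 years is 3.55 doublings.
2^3.55 ≈ 11.71; 57972 × 11.71 ≈ 680000 dollars.

roughly 680000 dollars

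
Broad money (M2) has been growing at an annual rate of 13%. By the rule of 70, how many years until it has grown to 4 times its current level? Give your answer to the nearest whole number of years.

11 years

One doubling takes 70/13 = 5.38 years.
4 = 2^2, so 2 doublings → 11 years.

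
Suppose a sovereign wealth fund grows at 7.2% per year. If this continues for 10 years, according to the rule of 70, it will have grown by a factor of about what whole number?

70/7.2 ≈ 9.72 years per doubling.
10 years fits 1 doubling: 2^1 = 2.

roughly 2 times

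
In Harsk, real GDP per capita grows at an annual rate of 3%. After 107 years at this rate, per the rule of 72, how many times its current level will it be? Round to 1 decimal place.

Doubles every ≈ 24.00 years (72/3).
107 years is 4.46 doublings; 2^4.46 ≈ 22.0×.

approximately 22.0 times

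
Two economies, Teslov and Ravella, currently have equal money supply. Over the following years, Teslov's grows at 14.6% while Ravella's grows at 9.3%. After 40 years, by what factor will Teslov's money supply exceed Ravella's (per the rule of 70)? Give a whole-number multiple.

Teslov pulls ahead at 5.3 pp per year, so the ratio doubles every 70/5.3 ≈ 13.21 years.
In 40 years that's 3.03 doublings: 2^3.03 ≈ 8.

≈ 8 times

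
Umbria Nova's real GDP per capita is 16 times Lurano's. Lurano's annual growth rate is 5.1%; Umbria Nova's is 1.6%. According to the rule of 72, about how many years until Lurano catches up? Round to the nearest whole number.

approximately 82 years

The growth-rate gap is 5.1% − 1.6% = 3.5 percentage points.
So the ratio between them halves every 72/3.5 ≈ 20.57 years.
A 16 times gap closes after 4 halvings: 4 × 20.57 ≈ 82 years.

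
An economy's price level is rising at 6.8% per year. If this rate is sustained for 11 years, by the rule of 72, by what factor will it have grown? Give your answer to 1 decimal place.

Doubles every ≈ 10.59 years (72/6.8).
11 years is 1.04 doublings; 2^1.04 ≈ 2.1×.

roughly 2.1 times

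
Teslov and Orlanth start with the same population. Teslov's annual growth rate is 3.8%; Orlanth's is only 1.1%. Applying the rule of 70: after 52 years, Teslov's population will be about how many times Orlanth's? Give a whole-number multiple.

about 4 times

Only the 2.7-point difference matters.
70/2.7 ≈ 25.93 years per doubling of the ratio; 52 years gives 2.01 doublings, so ≈ 4×.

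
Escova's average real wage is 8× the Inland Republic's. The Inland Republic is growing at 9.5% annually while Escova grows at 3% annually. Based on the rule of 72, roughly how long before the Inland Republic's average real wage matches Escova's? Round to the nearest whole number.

about 33 years

The growth-rate gap is 9.5% − 3% = 6.5 percentage points.
So the ratio between them halves every 72/6.5 ≈ 11.08 years.
An 8× gap closes after 3 halvings: 3 × 11.08 ≈ 33 years.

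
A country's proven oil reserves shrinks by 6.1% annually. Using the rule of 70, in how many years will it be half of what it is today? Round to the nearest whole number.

around 11 years

The rule works in reverse for decay: 70/6.1 ≈ 11.48 years to halve.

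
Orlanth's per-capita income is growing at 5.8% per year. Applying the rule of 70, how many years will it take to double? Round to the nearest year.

70/5.8 ≈ 12.07, so it doubles roughly every 12 years.

≈ 12 years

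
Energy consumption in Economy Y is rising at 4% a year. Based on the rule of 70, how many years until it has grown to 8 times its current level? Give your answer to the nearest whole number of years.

One doubling takes 70/4 = 17.50 years.
Getting to 8× needs 3 doublings: 3 × 17.50 ≈ 53 years.

≈ 53 years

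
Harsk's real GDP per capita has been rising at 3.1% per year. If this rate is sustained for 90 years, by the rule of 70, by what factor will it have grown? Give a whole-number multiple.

Doubling time ≈ 70/3.1 = 22.58 years.
90/22.58 ≈ 4 doublings, so about 2^4 = 16×.

roughly 16 times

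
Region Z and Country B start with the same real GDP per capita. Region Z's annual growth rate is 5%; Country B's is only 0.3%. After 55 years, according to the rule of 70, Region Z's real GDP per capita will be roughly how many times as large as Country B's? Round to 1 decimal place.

Region Z pulls ahead at 4.7 pp per year, so the ratio doubles every 70/4.7 ≈ 14.89 years.
In 55 years that's 3.69 doublings: 2^3.69 ≈ 12.9.

roughly 12.9 times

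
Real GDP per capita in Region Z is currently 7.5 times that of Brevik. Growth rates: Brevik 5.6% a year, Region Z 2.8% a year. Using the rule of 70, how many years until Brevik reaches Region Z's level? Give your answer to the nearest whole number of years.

73 years

Brevik gains on Region Z at 5.6% − 2.8% = 2.8 points a year.
At that relative rate the gap halves every 70/2.8 ≈ 25.00 years.
A 7.5 times gap takes log₂(7.5) ≈ 2.91 halvings to close: 2.91 × 25.00 ≈ 73 years.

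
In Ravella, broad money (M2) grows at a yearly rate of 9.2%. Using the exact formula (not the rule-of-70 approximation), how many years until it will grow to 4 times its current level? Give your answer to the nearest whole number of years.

16 years

t = ln(4) / ln(1 + 0.092) = 1.3863 / 0.088011 ≈ 15.75.
≈ 16 years.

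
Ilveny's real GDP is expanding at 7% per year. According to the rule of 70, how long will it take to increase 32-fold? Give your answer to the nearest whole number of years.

Doubling time ≈ 70/7 = 10.00 years.
Getting to 32× needs 5 doublings: 5 × 10.00 ≈ 50 years.

50 years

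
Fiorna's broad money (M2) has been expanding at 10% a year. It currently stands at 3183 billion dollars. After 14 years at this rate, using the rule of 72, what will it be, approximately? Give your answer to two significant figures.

12000 billion dollars

Doubling time ≈ 72/10 = 7.20 years.
14 years is 14/7.20 ≈ 1.94 doublings, a factor of 2^1.94 ≈ 3.84.
3183 × 3.84 ≈ 12000 billion dollars.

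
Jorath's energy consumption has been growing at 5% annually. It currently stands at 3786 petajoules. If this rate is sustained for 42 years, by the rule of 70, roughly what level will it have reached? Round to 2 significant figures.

It doubles every 70/5 ≈ 14.00 years, so 42 years is 3.00 doublings.
2^3.00 ≈ 8.00; 3786 × 8.00 ≈ 30000 petajoules.

30000 petajoules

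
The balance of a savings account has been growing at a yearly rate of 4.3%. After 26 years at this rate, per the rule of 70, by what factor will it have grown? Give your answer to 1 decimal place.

Doubles every ≈ 16.28 years (70/4.3).
26 years is 1.60 doublings; 2^1.60 ≈ 3.0×.

≈ 3.0 times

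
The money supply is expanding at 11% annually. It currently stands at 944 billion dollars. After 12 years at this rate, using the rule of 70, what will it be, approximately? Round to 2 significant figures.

≈ 3500 billion dollars

It doubles every 70/11 ≈ 6.36 years, so 12 years is 1.89 doublings.
2^1.89 ≈ 3.71; 944 × 3.71 ≈ 3500 billion dollars.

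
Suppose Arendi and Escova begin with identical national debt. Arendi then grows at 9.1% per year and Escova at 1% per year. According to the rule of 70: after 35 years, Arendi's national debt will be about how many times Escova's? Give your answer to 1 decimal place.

≈ 16.6 times

Arendi pulls ahead at 8.1 pp per year, so the ratio doubles every 70/8.1 ≈ 8.64 years.
In 35 years that's 4.05 doublings: 2^4.05 ≈ 16.6.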